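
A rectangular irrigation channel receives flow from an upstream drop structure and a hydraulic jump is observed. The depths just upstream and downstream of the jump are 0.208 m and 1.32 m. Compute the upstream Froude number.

For a rectangular channel the momentum equation gives q² = ½·g·y₁·y₂·(y₁ + y₂) = ½×9.81×0.208×1.32×1.53 = 2.06.
q = √2.06 = 1.43 m²/s.
V₁ = q/y₁ = 6.90 m/s; Fr₁ = V₁/√(g·y₁) = 4.83.

Fr₁ = 4.83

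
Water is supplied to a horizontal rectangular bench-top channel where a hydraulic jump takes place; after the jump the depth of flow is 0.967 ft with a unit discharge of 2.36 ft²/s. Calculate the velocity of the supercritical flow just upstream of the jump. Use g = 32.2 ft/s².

V₁ = 8.26 ft/s

V₂ = q/y₂ = 2.36/0.967 = 2.44 ft/s; Fr₂ = V₂/√(g·y₂) = 0.437.
The Bélanger relation is symmetric: y₁/y₂ = ½[√(1 + 8Fr₂²) − 1] = ½[√2.530 − 1] = 0.295.
y₁ = 0.295 × 0.967 = 0.286 ft.
V₁ = q/y₁ = 2.36/0.286 = 8.26 ft/s.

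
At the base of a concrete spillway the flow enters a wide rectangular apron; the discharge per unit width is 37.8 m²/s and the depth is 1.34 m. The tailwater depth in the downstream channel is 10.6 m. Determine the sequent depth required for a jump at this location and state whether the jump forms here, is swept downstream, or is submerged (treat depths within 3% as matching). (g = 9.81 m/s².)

V₁ = q/y₁ = 37.8/1.34 = 28.2 m/s. Fr₁ = V₁/√(g·y₁) = 28.2/√(9.81×1.34) = 7.78.
By Bélanger, y₂/y₁ = ½[√(1 + 8Fr₁²) − 1] = ½[√485.3 − 1] = 10.5.
y₂ = 10.5 × 1.34 = 14.1 m.
Tailwater y_tw = 10.6 m: y_tw < y₂, so the jump is swept downstream.

y₂ = 14.1 m; the jump is swept downstream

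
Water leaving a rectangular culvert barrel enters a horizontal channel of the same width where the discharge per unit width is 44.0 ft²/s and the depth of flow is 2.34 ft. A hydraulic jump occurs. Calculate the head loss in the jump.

V₁ = q/y₁ = 44.0/2.34 = 18.8 ft/s. Fr₁ = V₁/√(g·y₁) = 18.8/√(32.2×2.34) = 2.17.
Sequent-depth ratio: y₂/y₁ = ½[√(1 + 8Fr₁²) − 1] = ½[√38.54 − 1] = 2.60.
y₂ = 2.60 × 2.34 = 6.09 ft.
V₂ = q/y₂ = 44.0/6.09 = 7.22 ft/s. E₁ = y₁ + V₁²/2g = 7.83 ft; E₂ = y₂ + V₂²/2g = 6.90 ft. ΔE = E₁ − E₂ = 0.927 ft.

ΔE = 0.927 ft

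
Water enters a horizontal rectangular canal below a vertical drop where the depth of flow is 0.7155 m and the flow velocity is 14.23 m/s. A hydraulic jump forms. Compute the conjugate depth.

y₂ = 5.089 m

Fr₁ = V₁/√(g·y₁) = 14.23/√(9.81×0.7155) = 5.371.
Sequent-depth ratio: y₂/y₁ = ½[√(1 + 8Fr₁²) − 1] = ½[√231.79 − 1] = 7.112.
y₂ = 7.112 × 0.7155 = 5.089 m.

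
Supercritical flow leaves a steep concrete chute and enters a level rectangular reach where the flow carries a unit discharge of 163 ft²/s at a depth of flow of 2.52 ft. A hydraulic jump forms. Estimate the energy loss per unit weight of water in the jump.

V₁ = q/y₁ = 163/2.52 = 64.7 ft/s. Fr₁ = V₁/√(g·y₁) = 64.7/√(32.2×2.52) = 7.18.
Conjugate-depth relation: y₂/y₁ = ½[√(1 + 8Fr₁²) − 1] = ½[√413.5 − 1] = 9.67.
y₂ = 9.67 × 2.52 = 24.4 ft.
Head loss: ΔE = (y₂ − y₁)³/(4y₁y₂) = (24.4 − 2.52)³/(4×2.52×24.4) = 10419/246 = 42.4 ft.

ΔE = 42.4 ft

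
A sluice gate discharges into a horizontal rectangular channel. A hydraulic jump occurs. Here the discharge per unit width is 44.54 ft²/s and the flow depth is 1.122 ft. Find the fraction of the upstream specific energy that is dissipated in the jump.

V₁ = q/y₁ = 44.54/1.122 = 39.70 ft/s. Fr₁ = V₁/√(g·y₁) = 39.70/√(32.2×1.122) = 6.604.
Bélanger equation: y₂/y₁ = ½[√(1 + 8Fr₁²) − 1] = ½[√349.94 − 1] = 8.853.
y₂ = 8.853 × 1.122 = 9.934 ft.
E₁ = y₁ + V₁²/2g = 25.59 ft. ΔE = (y₂ − y₁)³/(4y₁y₂) = 15.35 ft. ΔE/E₁ = 15.35/25.59 = 0.600.

ΔE/E₁ = 0.600 (60.0%)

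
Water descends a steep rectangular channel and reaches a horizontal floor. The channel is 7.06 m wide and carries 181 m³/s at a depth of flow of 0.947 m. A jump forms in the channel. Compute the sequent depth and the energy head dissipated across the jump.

y₂ = 11.4 m; ΔE = 26.6 m

q = Q/b = 181/7.06 = 25.6 m²/s; V₁ = q/y₁ = 27.1 m/s. Fr₁ = V₁/√(g·y₁) = 8.88.
By Bélanger, y₂/y₁ = ½[√(1 + 8Fr₁²) − 1] = ½[√632.1 − 1] = 12.1.
y₂ = 12.1 × 0.947 = 11.4 m.
V₂ = q/y₂ = 25.6/11.4 = 2.24 m/s. E₁ = y₁ + V₁²/2g = 38.3 m; E₂ = y₂ + V₂²/2g = 11.7 m. ΔE = E₁ − E₂ = 26.6 m.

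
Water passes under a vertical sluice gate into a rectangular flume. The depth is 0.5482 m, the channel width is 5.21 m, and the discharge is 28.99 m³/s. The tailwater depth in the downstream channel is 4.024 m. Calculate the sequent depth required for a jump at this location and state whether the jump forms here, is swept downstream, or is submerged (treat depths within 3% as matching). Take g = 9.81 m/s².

q = Q/b = 28.99/5.21 = 5.564 m²/s; V₁ = q/y₁ = 10.15 m/s. Fr₁ = V₁/√(g·y₁) = 4.377.
Bélanger equation: y₂/y₁ = ½[√(1 + 8Fr₁²) − 1] = ½[√154.26 − 1] = 5.710.
y₂ = 5.710 × 0.5482 = 3.130 m.
Tailwater y_tw = 4.024 m: y_tw > y₂, so the jump is submerged.

y₂ = 3.130 m; the jump is submerged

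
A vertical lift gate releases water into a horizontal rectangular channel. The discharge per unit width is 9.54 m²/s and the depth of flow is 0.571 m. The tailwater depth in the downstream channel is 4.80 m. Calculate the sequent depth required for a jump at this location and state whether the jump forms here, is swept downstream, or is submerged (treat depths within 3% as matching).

V₁ = q/y₁ = 9.54/0.571 = 16.7 m/s. Fr₁ = V₁/√(g·y₁) = 16.7/√(9.81×0.571) = 7.06.
Conjugate-depth relation: y₂/y₁ = ½[√(1 + 8Fr₁²) − 1] = ½[√399.7 − 1] = 9.50.
y₂ = 9.50 × 0.571 = 5.42 m.
Tailwater y_tw = 4.80 m: y_tw < y₂, so the jump is swept downstream.

y₂ = 5.42 m; the jump is swept downstream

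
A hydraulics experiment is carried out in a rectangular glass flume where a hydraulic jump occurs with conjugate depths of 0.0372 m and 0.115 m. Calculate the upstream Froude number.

For a rectangular channel the momentum equation gives q² = ½·g·y₁·y₂·(y₁ + y₂) = ½×9.81×0.0372×0.115×0.152 = 0.00319.
q = √0.00319 = 0.0565 m²/s.
V₁ = q/y₁ = 1.52 m/s; Fr₁ = V₁/√(g·y₁) = 2.51.

Fr₁ = 2.51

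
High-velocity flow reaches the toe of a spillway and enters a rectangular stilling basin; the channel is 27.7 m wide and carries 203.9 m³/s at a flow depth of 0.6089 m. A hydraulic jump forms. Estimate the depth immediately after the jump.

y₂ = 3.966 m

q = Q/b = 203.9/27.7 = 7.361 m²/s; V₁ = q/y₁ = 12.09 m/s. Fr₁ = V₁/√(g·y₁) = 4.946.
Sequent-depth ratio: y₂/y₁ = ½[√(1 + 8Fr₁²) − 1] = ½[√196.73 − 1] = 6.513.
y₂ = 6.513 × 0.6089 = 3.966 m.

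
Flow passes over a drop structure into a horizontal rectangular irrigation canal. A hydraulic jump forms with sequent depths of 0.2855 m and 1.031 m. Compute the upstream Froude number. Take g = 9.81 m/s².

Fr₁ = 2.885

For a rectangular channel the momentum equation gives q² = ½·g·y₁·y₂·(y₁ + y₂) = ½×9.81×0.2855×1.031×1.317 = 1.901.
q = √1.901 = 1.379 m²/s.
V₁ = q/y₁ = 4.829 m/s; Fr₁ = V₁/√(g·y₁) = 2.885.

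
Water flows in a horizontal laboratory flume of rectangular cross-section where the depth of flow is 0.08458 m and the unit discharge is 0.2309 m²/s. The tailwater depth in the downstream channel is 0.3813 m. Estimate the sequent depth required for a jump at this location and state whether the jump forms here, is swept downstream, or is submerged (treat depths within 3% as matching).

V₁ = q/y₁ = 0.2309/0.08458 = 2.730 m/s. Fr₁ = V₁/√(g·y₁) = 2.730/√(9.81×0.08458) = 2.997.
Bélanger equation: y₂/y₁ = ½[√(1 + 8Fr₁²) − 1] = ½[√72.856 − 1] = 3.768.
y₂ = 3.768 × 0.08458 = 0.3187 m.
Tailwater y_tw = 0.3813 m: y_tw > y₂, so the jump is submerged.

y₂ = 0.3187 m; the jump is submerged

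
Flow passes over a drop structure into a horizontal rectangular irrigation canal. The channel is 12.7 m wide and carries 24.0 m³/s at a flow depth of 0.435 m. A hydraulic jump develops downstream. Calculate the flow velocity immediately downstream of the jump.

V₂ = 1.73 m/s

q = Q/b = 24.0/12.7 = 1.89 m²/s; V₁ = q/y₁ = 4.34 m/s. Fr₁ = V₁/√(g·y₁) = 2.10.
From the momentum equation for a rectangular channel, y₂/y₁ = ½[√(1 + 8Fr₁²) − 1] = ½[√36.38 − 1] = 2.52.
y₂ = 2.52 × 0.435 = 1.09 m.
V₂ = q/y₂ = 1.89/1.09 = 1.73 m/s.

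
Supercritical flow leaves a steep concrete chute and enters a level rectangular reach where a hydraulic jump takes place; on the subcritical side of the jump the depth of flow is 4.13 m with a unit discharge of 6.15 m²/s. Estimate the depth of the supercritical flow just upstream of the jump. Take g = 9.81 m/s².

y₁ = 0.411 m

V₂ = q/y₂ = 6.15/4.13 = 1.49 m/s; Fr₂ = V₂/√(g·y₂) = 0.234.
Applying the sequent-depth relation in reverse, y₁/y₂ = ½[√(1 + 8Fr₂²) − 1] = ½[√1.438 − 1] = 0.0996.
y₁ = 0.0996 × 4.13 = 0.411 m.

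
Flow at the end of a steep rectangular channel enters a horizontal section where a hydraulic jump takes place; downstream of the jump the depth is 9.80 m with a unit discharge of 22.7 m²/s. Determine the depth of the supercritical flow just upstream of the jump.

V₂ = q/y₂ = 22.7/9.80 = 2.32 m/s; Fr₂ = V₂/√(g·y₂) = 0.236.
From the momentum equation (using Fr₂), y₁/y₂ = ½[√(1 + 8Fr₂²) − 1] = ½[√1.446 − 1] = 0.101.
y₁ = 0.101 × 9.80 = 0.993 m.

y₁ = 0.993 m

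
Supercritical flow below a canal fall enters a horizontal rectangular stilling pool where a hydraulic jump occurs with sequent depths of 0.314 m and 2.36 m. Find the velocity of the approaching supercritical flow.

For a rectangular channel the momentum equation gives q² = ½·g·y₁·y₂·(y₁ + y₂) = ½×9.81×0.314×2.36×2.67 = 9.72.
q = √9.72 = 3.12 m²/s.
V₁ = q/y₁ = 3.12/0.314 = 9.93 m/s.

V₁ = 9.93 m/s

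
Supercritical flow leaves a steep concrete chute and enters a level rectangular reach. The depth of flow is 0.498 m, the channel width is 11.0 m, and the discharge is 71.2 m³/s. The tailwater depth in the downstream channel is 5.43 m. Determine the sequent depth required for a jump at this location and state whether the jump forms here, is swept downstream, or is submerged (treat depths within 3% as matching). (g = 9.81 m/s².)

q = Q/b = 71.2/11.0 = 6.47 m²/s; V₁ = q/y₁ = 13.0 m/s. Fr₁ = V₁/√(g·y₁) = 5.88.
Bélanger equation: y₂/y₁ = ½[√(1 + 8Fr₁²) − 1] = ½[√277.6 − 1] = 7.83.
y₂ = 7.83 × 0.498 = 3.90 m.
Tailwater y_tw = 5.43 m: y_tw > y₂, so the jump is submerged.

y₂ = 3.90 m; the jump is submerged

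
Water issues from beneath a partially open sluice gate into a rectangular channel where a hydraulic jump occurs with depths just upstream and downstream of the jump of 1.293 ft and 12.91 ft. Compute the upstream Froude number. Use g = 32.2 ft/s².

For a rectangular channel the momentum equation gives q² = ½·g·y₁·y₂·(y₁ + y₂) = ½×32.2×1.293×12.91×14.20 = 3817.
q = √3817 = 61.78 ft²/s.
V₁ = q/y₁ = 47.78 ft/s; Fr₁ = V₁/√(g·y₁) = 7.405.

Fr₁ = 7.405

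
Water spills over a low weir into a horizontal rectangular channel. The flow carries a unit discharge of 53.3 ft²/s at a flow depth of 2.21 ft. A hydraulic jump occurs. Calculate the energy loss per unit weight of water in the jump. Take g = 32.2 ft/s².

V₁ = q/y₁ = 53.3/2.21 = 24.1 ft/s. Fr₁ = V₁/√(g·y₁) = 24.1/√(32.2×2.21) = 2.86.
Sequent-depth ratio: y₂/y₁ = ½[√(1 + 8Fr₁²) − 1] = ½[√66.39 − 1] = 3.57.
y₂ = 3.57 × 2.21 = 7.90 ft.
V₂ = q/y₂ = 53.3/7.90 = 6.75 ft/s. E₁ = y₁ + V₁²/2g = 11.2 ft; E₂ = y₂ + V₂²/2g = 8.61 ft. ΔE = E₁ − E₂ = 2.64 ft.

ΔE = 2.64 ft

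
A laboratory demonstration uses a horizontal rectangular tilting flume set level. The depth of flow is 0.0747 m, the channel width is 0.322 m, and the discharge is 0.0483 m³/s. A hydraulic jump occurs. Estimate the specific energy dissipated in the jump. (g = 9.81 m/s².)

ΔE = 0.0417 m

q = Q/b = 0.0483/0.322 = 0.150 m²/s; V₁ = q/y₁ = 2.01 m/s. Fr₁ = V₁/√(g·y₁) = 2.35.
Bélanger equation: y₂/y₁ = ½[√(1 + 8Fr₁²) − 1] = ½[√45.02 − 1] = 2.85.
y₂ = 2.85 × 0.0747 = 0.213 m.
Head loss: ΔE = (y₂ − y₁)³/(4y₁y₂) = (0.213 − 0.0747)³/(4×0.0747×0.213) = 0.00266/0.0637 = 0.0417 m.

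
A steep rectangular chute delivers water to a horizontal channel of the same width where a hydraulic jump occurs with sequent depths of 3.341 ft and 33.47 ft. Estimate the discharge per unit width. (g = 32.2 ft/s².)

q = 257.4 ft²/s

For a rectangular channel the momentum equation gives q² = ½·g·y₁·y₂·(y₁ + y₂) = ½×32.2×3.341×33.47×36.81 = 66273.
q = √66273 = 257.4 ft²/s.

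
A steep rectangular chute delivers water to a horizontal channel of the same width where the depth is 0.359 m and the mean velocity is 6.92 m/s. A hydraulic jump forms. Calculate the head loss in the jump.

ΔE = 0.990 m

Fr₁ = V₁/√(g·y₁) = 6.92/√(9.81×0.359) = 3.69.
Conjugate-depth relation: y₂/y₁ = ½[√(1 + 8Fr₁²) − 1] = ½[√109.8 − 1] = 4.74.
y₂ = 4.74 × 0.359 = 1.70 m.
q = V₁·y₁ = 6.92 × 0.359 = 2.48 m²/s. V₂ = q/y₂ = 2.48/1.70 = 1.46 m/s. E₁ = y₁ + V₁²/2g = 2.80 m; E₂ = y₂ + V₂²/2g = 1.81 m. ΔE = E₁ − E₂ = 0.990 m.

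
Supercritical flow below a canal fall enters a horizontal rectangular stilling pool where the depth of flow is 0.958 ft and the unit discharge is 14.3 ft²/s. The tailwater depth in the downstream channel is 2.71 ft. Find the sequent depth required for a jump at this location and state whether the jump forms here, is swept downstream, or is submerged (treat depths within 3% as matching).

V₁ = q/y₁ = 14.3/0.958 = 14.9 ft/s. Fr₁ = V₁/√(g·y₁) = 14.9/√(32.2×0.958) = 2.69.
Conjugate-depth relation: y₂/y₁ = ½[√(1 + 8Fr₁²) − 1] = ½[√58.78 − 1] = 3.33.
y₂ = 3.33 × 0.958 = 3.19 ft.
Tailwater y_tw = 2.71 ft: y_tw < y₂, so the jump is swept downstream.

y₂ = 3.19 ft; the jump is swept downstream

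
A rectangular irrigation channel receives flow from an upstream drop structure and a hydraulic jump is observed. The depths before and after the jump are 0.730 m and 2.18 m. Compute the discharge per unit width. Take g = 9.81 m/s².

For a rectangular channel the momentum equation gives q² = ½·g·y₁·y₂·(y₁ + y₂) = ½×9.81×0.730×2.18×2.91 = 22.7.
q = √22.7 = 4.77 m²/s.

q = 4.77 m²/s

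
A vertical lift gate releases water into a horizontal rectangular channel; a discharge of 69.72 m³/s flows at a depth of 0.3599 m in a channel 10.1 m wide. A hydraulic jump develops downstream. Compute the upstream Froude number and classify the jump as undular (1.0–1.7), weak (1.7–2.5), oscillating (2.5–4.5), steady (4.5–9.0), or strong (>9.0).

q = Q/b = 69.72/10.1 = 6.903 m²/s; V₁ = q/y₁ = 19.18 m/s. Fr₁ = V₁/√(g·y₁) = 10.21.
Fr₁ = 10.21 lies in the strong range.

Fr₁ = 10.21; strong jump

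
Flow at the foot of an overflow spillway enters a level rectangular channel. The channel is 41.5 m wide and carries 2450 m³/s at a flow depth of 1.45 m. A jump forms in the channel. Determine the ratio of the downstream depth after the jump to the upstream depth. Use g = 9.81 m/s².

y₂/y₁ = 14.8

q = Q/b = 2450/41.5 = 59.0 m²/s; V₁ = q/y₁ = 40.7 m/s. Fr₁ = V₁/√(g·y₁) = 10.8.
From the momentum equation for a rectangular channel, y₂/y₁ = ½[√(1 + 8Fr₁²) − 1] = ½[√933.3 − 1] = 14.8.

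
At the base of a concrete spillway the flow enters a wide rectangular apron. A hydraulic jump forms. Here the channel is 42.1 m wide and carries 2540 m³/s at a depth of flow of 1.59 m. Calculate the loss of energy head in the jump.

ΔE = 53.7 m

q = Q/b = 2540/42.1 = 60.3 m²/s; V₁ = q/y₁ = 37.9 m/s. Fr₁ = V₁/√(g·y₁) = 9.61.
From the momentum equation for a rectangular channel, y₂/y₁ = ½[√(1 + 8Fr₁²) − 1] = ½[√739.5 − 1] = 13.1.
y₂ = 13.1 × 1.59 = 20.8 m.
Head loss: ΔE = (y₂ − y₁)³/(4y₁y₂) = (20.8 − 1.59)³/(4×1.59×20.8) = 7115/132 = 53.7 m.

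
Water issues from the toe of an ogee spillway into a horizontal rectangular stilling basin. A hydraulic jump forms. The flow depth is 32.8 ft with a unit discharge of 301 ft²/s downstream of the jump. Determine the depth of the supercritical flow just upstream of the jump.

y₁ = 4.59 ft

V₂ = q/y₂ = 301/32.8 = 9.18 ft/s; Fr₂ = V₂/√(g·y₂) = 0.282.
The Bélanger relation is symmetric: y₁/y₂ = ½[√(1 + 8Fr₂²) − 1] = ½[√1.638 − 1] = 0.140.
y₁ = 0.140 × 32.8 = 4.59 ft.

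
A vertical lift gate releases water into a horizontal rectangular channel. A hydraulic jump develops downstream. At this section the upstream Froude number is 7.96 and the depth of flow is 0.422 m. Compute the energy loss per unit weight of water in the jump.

ΔE = 9.13 m

Fr₁ = 7.96 (given).
Sequent-depth ratio: y₂/y₁ = ½[√(1 + 8Fr₁²) − 1] = ½[√507.9 − 1] = 10.8.
y₂ = 10.8 × 0.422 = 4.54 m.
Head loss: ΔE = (y₂ − y₁)³/(4y₁y₂) = (4.54 − 0.422)³/(4×0.422×4.54) = 70.0/7.67 = 9.13 m.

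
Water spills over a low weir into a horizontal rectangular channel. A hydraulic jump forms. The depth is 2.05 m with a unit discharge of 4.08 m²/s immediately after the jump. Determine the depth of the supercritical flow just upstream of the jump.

V₂ = q/y₂ = 4.08/2.05 = 1.99 m/s; Fr₂ = V₂/√(g·y₂) = 0.444.
Since the conjugate-depth ratio holds either way, y₁/y₂ = ½[√(1 + 8Fr₂²) − 1] = ½[√2.576 − 1] = 0.302.
y₁ = 0.302 × 2.05 = 0.620 m.

y₁ = 0.620 m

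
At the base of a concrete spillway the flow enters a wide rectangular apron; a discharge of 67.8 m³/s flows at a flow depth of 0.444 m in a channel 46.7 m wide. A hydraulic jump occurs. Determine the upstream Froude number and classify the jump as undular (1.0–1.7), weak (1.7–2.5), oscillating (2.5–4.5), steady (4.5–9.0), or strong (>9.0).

q = Q/b = 67.8/46.7 = 1.45 m²/s; V₁ = q/y₁ = 3.27 m/s. Fr₁ = V₁/√(g·y₁) = 1.57.
Fr₁ = 1.57 lies in the undular range.

Fr₁ = 1.57; undular jump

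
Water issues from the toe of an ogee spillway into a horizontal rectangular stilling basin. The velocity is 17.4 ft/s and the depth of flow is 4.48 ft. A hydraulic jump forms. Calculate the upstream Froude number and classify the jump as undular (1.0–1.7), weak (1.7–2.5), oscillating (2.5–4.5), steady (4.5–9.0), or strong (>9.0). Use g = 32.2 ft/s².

Fr₁ = 1.45; undular jump

Fr₁ = V₁/√(g·y₁) = 17.4/√(32.2×4.48) = 1.45.
Fr₁ = 1.45 lies in the undular range.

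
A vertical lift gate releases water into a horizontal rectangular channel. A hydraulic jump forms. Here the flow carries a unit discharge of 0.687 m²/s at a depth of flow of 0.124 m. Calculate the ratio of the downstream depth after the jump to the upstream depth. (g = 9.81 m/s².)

V₁ = q/y₁ = 0.687/0.124 = 5.54 m/s. Fr₁ = V₁/√(g·y₁) = 5.54/√(9.81×0.124) = 5.02.
Bélanger equation: y₂/y₁ = ½[√(1 + 8Fr₁²) − 1] = ½[√202.9 − 1] = 6.62.

y₂/y₁ = 6.62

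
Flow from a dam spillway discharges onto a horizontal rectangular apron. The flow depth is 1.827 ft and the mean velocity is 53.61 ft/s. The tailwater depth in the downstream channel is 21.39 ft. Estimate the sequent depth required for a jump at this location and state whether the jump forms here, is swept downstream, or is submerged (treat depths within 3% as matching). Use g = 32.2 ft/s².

Fr₁ = V₁/√(g·y₁) = 53.61/√(32.2×1.827) = 6.990.
By Bélanger, y₂/y₁ = ½[√(1 + 8Fr₁²) − 1] = ½[√391.83 − 1] = 9.397.
y₂ = 9.397 × 1.827 = 17.17 ft.
Tailwater y_tw = 21.39 ft: y_tw > y₂, so the jump is submerged.

y₂ = 17.17 ft; the jump is submerged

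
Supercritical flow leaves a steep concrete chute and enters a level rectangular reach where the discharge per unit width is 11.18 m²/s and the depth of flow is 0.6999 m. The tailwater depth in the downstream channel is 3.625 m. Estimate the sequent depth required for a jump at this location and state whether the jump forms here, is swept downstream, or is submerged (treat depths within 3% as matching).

V₁ = q/y₁ = 11.18/0.6999 = 15.97 m/s. Fr₁ = V₁/√(g·y₁) = 15.97/√(9.81×0.6999) = 6.096.
Sequent-depth ratio: y₂/y₁ = ½[√(1 + 8Fr₁²) − 1] = ½[√298.30 − 1] = 8.136.
y₂ = 8.136 × 0.6999 = 5.694 m.
Tailwater y_tw = 3.625 m: y_tw < y₂, so the jump is swept downstream.

y₂ = 5.694 m; the jump is swept downstream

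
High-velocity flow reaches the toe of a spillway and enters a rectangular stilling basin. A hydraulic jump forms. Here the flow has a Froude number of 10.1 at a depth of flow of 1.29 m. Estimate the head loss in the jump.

Fr₁ = 10.1 (given).
Conjugate-depth relation: y₂/y₁ = ½[√(1 + 8Fr₁²) − 1] = ½[√817.1 − 1] = 13.8.
y₂ = 13.8 × 1.29 = 17.8 m.
V₁ = Fr₁·√(g·y₁) = 10.1×√(9.81×1.29) = 35.9 m/s; q = V₁·y₁ = 46.3 m²/s. V₂ = q/y₂ = 46.3/17.8 = 2.61 m/s. E₁ = y₁ + V₁²/2g = 67.1 m; E₂ = y₂ + V₂²/2g = 18.1 m. ΔE = E₁ − E₂ = 48.9 m.

ΔE = 48.9 m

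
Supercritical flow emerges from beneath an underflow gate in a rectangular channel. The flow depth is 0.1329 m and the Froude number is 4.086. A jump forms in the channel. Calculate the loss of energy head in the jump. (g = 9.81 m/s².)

Fr₁ = 4.086 (given).
Bélanger equation: y₂/y₁ = ½[√(1 + 8Fr₁²) − 1] = ½[√134.56 − 1] = 5.300.
y₂ = 5.300 × 0.1329 = 0.7044 m.
Head loss: ΔE = (y₂ − y₁)³/(4y₁y₂) = (0.7044 − 0.1329)³/(4×0.1329×0.7044) = 0.1866/0.3744 = 0.4984 m.

ΔE = 0.4984 m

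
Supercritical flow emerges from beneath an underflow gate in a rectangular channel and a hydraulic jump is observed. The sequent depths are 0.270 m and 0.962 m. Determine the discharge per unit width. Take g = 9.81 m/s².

q = 1.25 m²/s

For a rectangular channel the momentum equation gives q² = ½·g·y₁·y₂·(y₁ + y₂) = ½×9.81×0.270×0.962×1.23 = 1.57.
q = √1.57 = 1.25 m²/s.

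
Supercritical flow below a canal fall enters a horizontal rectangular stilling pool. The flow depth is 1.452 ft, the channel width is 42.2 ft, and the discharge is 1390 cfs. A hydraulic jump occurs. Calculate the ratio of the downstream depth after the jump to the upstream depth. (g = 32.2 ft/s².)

q = Q/b = 1390/42.2 = 32.94 ft²/s; V₁ = q/y₁ = 22.68 ft/s. Fr₁ = V₁/√(g·y₁) = 3.318.
From the momentum equation for a rectangular channel, y₂/y₁ = ½[√(1 + 8Fr₁²) − 1] = ½[√89.052 − 1] = 4.218.

y₂/y₁ = 4.218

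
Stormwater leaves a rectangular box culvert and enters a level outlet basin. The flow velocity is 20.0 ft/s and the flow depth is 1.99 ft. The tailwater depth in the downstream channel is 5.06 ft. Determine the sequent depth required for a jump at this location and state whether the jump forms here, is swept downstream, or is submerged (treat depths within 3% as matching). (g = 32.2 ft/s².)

Fr₁ = V₁/√(g·y₁) = 20.0/√(32.2×1.99) = 2.50.
Sequent-depth ratio: y₂/y₁ = ½[√(1 + 8Fr₁²) − 1] = ½[√50.94 − 1] = 3.07.
y₂ = 3.07 × 1.99 = 6.11 ft.
Tailwater y_tw = 5.06 ft: y_tw < y₂, so the jump is swept downstream.

y₂ = 6.11 ft; the jump is swept downstream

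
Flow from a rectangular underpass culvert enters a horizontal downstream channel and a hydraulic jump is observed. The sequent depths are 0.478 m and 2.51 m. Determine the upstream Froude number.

For a rectangular channel the momentum equation gives q² = ½·g·y₁·y₂·(y₁ + y₂) = ½×9.81×0.478×2.51×2.99 = 17.6.
q = √17.6 = 4.19 m²/s.
V₁ = q/y₁ = 8.77 m/s; Fr₁ = V₁/√(g·y₁) = 4.05.

Fr₁ = 4.05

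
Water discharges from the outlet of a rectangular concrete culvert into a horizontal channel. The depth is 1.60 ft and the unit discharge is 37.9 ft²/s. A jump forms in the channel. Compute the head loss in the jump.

V₁ = q/y₁ = 37.9/1.60 = 23.7 ft/s. Fr₁ = V₁/√(g·y₁) = 23.7/√(32.2×1.60) = 3.30.
Conjugate-depth relation: y₂/y₁ = ½[√(1 + 8Fr₁²) − 1] = ½[√88.13 − 1] = 4.19.
y₂ = 4.19 × 1.60 = 6.71 ft.
V₂ = q/y₂ = 37.9/6.71 = 5.65 ft/s. E₁ = y₁ + V₁²/2g = 10.3 ft; E₂ = y₂ + V₂²/2g = 7.21 ft. ΔE = E₁ − E₂ = 3.11 ft.

ΔE = 3.11 ft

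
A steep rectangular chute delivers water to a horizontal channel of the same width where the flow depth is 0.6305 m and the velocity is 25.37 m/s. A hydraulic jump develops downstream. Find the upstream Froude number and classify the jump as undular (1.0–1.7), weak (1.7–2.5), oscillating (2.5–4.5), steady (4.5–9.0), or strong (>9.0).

Fr₁ = V₁/√(g·y₁) = 25.37/√(9.81×0.6305) = 10.20.
Fr₁ = 10.20 lies in the strong range.

Fr₁ = 10.20; strong jump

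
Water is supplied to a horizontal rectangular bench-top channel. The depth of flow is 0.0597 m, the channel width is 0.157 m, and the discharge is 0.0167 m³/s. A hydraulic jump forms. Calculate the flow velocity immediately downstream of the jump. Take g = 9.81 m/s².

V₂ = 0.630 m/s

q = Q/b = 0.0167/0.157 = 0.106 m²/s; V₁ = q/y₁ = 1.78 m/s. Fr₁ = V₁/√(g·y₁) = 2.33.
From the momentum equation for a rectangular channel, y₂/y₁ = ½[√(1 + 8Fr₁²) − 1] = ½[√44.36 − 1] = 2.83.
y₂ = 2.83 × 0.0597 = 0.169 m.
V₂ = q/y₂ = 0.106/0.169 = 0.630 m/s.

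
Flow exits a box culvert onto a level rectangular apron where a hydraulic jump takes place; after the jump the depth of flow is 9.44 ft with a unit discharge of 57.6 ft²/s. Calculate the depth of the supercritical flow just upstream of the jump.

y₁ = 1.92 ft

V₂ = q/y₂ = 57.6/9.44 = 6.10 ft/s; Fr₂ = V₂/√(g·y₂) = 0.350.
Since the conjugate-depth ratio holds either way, y₁/y₂ = ½[√(1 + 8Fr₂²) − 1] = ½[√1.980 − 1] = 0.204.
y₁ = 0.204 × 9.44 = 1.92 ft.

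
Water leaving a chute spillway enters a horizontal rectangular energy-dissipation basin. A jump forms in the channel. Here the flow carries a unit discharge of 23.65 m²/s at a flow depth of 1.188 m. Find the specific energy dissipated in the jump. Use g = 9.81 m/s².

ΔE = 11.83 m

V₁ = q/y₁ = 23.65/1.188 = 19.91 m/s. Fr₁ = V₁/√(g·y₁) = 19.91/√(9.81×1.188) = 5.831.
Sequent-depth ratio: y₂/y₁ = ½[√(1 + 8Fr₁²) − 1] = ½[√273.04 − 1] = 7.762.
y₂ = 7.762 × 1.188 = 9.221 m.
V₂ = q/y₂ = 23.65/9.221 = 2.565 m/s. E₁ = y₁ + V₁²/2g = 21.39 m; E₂ = y₂ + V₂²/2g = 9.556 m. ΔE = E₁ − E₂ = 11.83 m.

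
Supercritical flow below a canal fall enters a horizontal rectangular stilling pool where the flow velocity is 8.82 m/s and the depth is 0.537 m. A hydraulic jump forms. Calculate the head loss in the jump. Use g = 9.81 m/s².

ΔE = 1.68 m

Fr₁ = V₁/√(g·y₁) = 8.82/√(9.81×0.537) = 3.84.
Bélanger equation: y₂/y₁ = ½[√(1 + 8Fr₁²) − 1] = ½[√119.1 − 1] = 4.96.
y₂ = 4.96 × 0.537 = 2.66 m.
Head loss: ΔE = (y₂ − y₁)³/(4y₁y₂) = (2.66 − 0.537)³/(4×0.537×2.66) = 9.60/5.72 = 1.68 m.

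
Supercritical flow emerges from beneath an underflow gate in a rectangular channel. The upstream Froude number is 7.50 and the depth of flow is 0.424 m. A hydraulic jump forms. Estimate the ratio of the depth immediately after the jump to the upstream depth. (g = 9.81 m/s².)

y₂/y₁ = 10.1

Fr₁ = 7.50 (given).
By Bélanger, y₂/y₁ = ½[√(1 + 8Fr₁²) − 1] = ½[√451.0 − 1] = 10.1.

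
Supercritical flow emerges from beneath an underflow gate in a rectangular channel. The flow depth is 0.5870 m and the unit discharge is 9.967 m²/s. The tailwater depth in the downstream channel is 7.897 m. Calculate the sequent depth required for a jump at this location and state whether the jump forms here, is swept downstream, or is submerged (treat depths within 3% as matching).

V₁ = q/y₁ = 9.967/0.5870 = 16.98 m/s. Fr₁ = V₁/√(g·y₁) = 16.98/√(9.81×0.5870) = 7.076.
Conjugate-depth relation: y₂/y₁ = ½[√(1 + 8Fr₁²) − 1] = ½[√401.53 − 1] = 9.519.
y₂ = 9.519 × 0.5870 = 5.588 m.
Tailwater y_tw = 7.897 m: y_tw > y₂, so the jump is submerged.

y₂ = 5.588 m; the jump is submerged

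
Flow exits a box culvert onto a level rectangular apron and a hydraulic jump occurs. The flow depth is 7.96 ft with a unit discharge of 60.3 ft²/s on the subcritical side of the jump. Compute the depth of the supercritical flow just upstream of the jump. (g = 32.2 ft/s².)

V₂ = q/y₂ = 60.3/7.96 = 7.58 ft/s; Fr₂ = V₂/√(g·y₂) = 0.473.
The Bélanger relation is symmetric: y₁/y₂ = ½[√(1 + 8Fr₂²) − 1] = ½[√2.791 − 1] = 0.335.
y₁ = 0.335 × 7.96 = 2.67 ft.

y₁ = 2.67 ft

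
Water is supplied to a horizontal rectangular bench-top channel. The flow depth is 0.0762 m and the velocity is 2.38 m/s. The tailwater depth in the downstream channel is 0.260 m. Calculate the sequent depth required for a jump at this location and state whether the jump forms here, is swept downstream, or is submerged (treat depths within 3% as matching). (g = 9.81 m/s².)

y₂ = 0.261 m; the jump forms here

Fr₁ = V₁/√(g·y₁) = 2.38/√(9.81×0.0762) = 2.75.
Bélanger equation: y₂/y₁ = ½[√(1 + 8Fr₁²) − 1] = ½[√61.62 − 1] = 3.42.
y₂ = 3.42 × 0.0762 = 0.261 m.
Tailwater y_tw = 0.260 m: y_tw ≈ y₂, so the jump forms here.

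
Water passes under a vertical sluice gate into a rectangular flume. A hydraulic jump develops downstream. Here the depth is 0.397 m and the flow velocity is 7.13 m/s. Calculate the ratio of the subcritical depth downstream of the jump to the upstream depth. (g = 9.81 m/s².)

y₂/y₁ = 4.63

Fr₁ = V₁/√(g·y₁) = 7.13/√(9.81×0.397) = 3.61.
From the momentum equation for a rectangular channel, y₂/y₁ = ½[√(1 + 8Fr₁²) − 1] = ½[√105.4 − 1] = 4.63.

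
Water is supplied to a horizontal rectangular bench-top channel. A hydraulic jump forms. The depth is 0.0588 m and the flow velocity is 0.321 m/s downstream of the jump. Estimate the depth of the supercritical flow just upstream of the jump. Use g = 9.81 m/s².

y₁ = 0.0164 m

Fr₂ = V₂/√(g·y₂) = 0.321/√(9.81×0.0588) = 0.423.
The Bélanger relation is symmetric: y₁/y₂ = ½[√(1 + 8Fr₂²) − 1] = ½[√2.429 − 1] = 0.279.
y₁ = 0.279 × 0.0588 = 0.0164 m.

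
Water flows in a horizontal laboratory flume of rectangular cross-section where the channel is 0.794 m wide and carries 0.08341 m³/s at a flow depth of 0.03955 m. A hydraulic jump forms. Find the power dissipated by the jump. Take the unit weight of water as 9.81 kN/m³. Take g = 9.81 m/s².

P = 0.1374 kW

q = Q/b = 0.08341/0.794 = 0.1051 m²/s; V₁ = q/y₁ = 2.656 m/s. Fr₁ = V₁/√(g·y₁) = 4.264.
By Bélanger, y₂/y₁ = ½[√(1 + 8Fr₁²) − 1] = ½[√146.47 − 1] = 5.551.
y₂ = 5.551 × 0.03955 = 0.2196 m.
V₂ = q/y₂ = 0.1051/0.2196 = 0.4785 m/s. E₁ = y₁ + V₁²/2g = 0.3991 m; E₂ = y₂ + V₂²/2g = 0.2312 m. ΔE = E₁ − E₂ = 0.1679 m.
P = γ·Q·ΔE = 9.81 × 0.08341 × 0.1679 = 0.1374 kW.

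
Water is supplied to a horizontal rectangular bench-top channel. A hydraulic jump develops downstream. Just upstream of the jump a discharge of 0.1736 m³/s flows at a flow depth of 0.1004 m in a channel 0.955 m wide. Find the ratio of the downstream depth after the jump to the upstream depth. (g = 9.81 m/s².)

y₂/y₁ = 2.128

q = Q/b = 0.1736/0.955 = 0.1818 m²/s; V₁ = q/y₁ = 1.811 m/s. Fr₁ = V₁/√(g·y₁) = 1.824.
From the momentum equation for a rectangular channel, y₂/y₁ = ½[√(1 + 8Fr₁²) − 1] = ½[√27.626 − 1] = 2.128.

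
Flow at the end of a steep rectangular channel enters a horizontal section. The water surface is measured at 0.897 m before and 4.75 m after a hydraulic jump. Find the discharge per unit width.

q = 10.9 m²/s

For a rectangular channel the momentum equation gives q² = ½·g·y₁·y₂·(y₁ + y₂) = ½×9.81×0.897×4.75×5.65 = 118.
q = √118 = 10.9 m²/s.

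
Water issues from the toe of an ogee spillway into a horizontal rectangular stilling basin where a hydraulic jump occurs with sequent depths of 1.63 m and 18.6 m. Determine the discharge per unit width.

For a rectangular channel the momentum equation gives q² = ½·g·y₁·y₂·(y₁ + y₂) = ½×9.81×1.63×18.6×20.2 = 3008.
q = √3008 = 54.8 m²/s.

q = 54.8 m²/s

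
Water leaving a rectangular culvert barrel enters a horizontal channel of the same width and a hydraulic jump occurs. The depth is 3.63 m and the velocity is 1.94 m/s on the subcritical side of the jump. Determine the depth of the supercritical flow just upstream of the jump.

y₁ = 0.651 m

Fr₂ = V₂/√(g·y₂) = 1.94/√(9.81×3.63) = 0.325.
Applying the sequent-depth relation in reverse, y₁/y₂ = ½[√(1 + 8Fr₂²) − 1] = ½[√1.846 − 1] = 0.179.
y₁ = 0.179 × 3.63 = 0.651 m.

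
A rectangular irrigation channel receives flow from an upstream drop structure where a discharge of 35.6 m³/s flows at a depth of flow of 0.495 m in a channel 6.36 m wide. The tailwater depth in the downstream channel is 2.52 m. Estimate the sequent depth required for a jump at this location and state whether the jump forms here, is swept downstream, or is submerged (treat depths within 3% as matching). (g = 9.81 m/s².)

y₂ = 3.35 m; the jump is swept downstream

q = Q/b = 35.6/6.36 = 5.60 m²/s; V₁ = q/y₁ = 11.3 m/s. Fr₁ = V₁/√(g·y₁) = 5.13.
Conjugate-depth relation: y₂/y₁ = ½[√(1 + 8Fr₁²) − 1] = ½[√211.7 − 1] = 6.77.
y₂ = 6.77 × 0.495 = 3.35 m.
Tailwater y_tw = 2.52 m: y_tw < y₂, so the jump is swept downstream.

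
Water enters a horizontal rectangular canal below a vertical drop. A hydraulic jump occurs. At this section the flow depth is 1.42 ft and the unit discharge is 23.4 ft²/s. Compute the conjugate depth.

V₁ = q/y₁ = 23.4/1.42 = 16.5 ft/s. Fr₁ = V₁/√(g·y₁) = 16.5/√(32.2×1.42) = 2.44.
By Bélanger, y₂/y₁ = ½[√(1 + 8Fr₁²) − 1] = ½[√48.51 − 1] = 2.98.
y₂ = 2.98 × 1.42 = 4.24 ft.

y₂ = 4.24 ft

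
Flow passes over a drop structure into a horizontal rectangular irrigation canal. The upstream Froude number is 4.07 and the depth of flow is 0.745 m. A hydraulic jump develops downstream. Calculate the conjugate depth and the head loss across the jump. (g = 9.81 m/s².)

y₂ = 3.93 m; ΔE = 2.76 m

Fr₁ = 4.07 (given).
From the momentum equation for a rectangular channel, y₂/y₁ = ½[√(1 + 8Fr₁²) − 1] = ½[√133.5 − 1] = 5.28.
y₂ = 5.28 × 0.745 = 3.93 m.
Head loss: ΔE = (y₂ − y₁)³/(4y₁y₂) = (3.93 − 0.745)³/(4×0.745×3.93) = 32.4/11.7 = 2.76 m.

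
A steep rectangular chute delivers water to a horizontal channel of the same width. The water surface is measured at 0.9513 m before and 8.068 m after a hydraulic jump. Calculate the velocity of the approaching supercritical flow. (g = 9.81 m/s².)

V₁ = 19.37 m/s

For a rectangular channel the momentum equation gives q² = ½·g·y₁·y₂·(y₁ + y₂) = ½×9.81×0.9513×8.068×9.019 = 339.5.
q = √339.5 = 18.43 m²/s.
V₁ = q/y₁ = 18.43/0.9513 = 19.37 m/s.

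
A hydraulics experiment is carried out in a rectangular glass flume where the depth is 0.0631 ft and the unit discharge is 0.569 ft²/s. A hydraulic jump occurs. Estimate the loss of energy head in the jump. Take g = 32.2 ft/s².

ΔE = 0.774 ft

V₁ = q/y₁ = 0.569/0.0631 = 9.02 ft/s. Fr₁ = V₁/√(g·y₁) = 9.02/√(32.2×0.0631) = 6.33.
From the momentum equation for a rectangular channel, y₂/y₁ = ½[√(1 + 8Fr₁²) − 1] = ½[√321.2 − 1] = 8.46.
y₂ = 8.46 × 0.0631 = 0.534 ft.
V₂ = q/y₂ = 0.569/0.534 = 1.07 ft/s. E₁ = y₁ + V₁²/2g = 1.33 ft; E₂ = y₂ + V₂²/2g = 0.551 ft. ΔE = E₁ − E₂ = 0.774 ft.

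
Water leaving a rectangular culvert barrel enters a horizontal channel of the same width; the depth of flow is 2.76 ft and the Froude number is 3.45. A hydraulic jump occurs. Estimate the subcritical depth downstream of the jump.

y₂ = 12.2 ft

Fr₁ = 3.45 (given).
From the momentum equation for a rectangular channel, y₂/y₁ = ½[√(1 + 8Fr₁²) − 1] = ½[√96.22 − 1] = 4.40.
y₂ = 4.40 × 2.76 = 12.2 ft.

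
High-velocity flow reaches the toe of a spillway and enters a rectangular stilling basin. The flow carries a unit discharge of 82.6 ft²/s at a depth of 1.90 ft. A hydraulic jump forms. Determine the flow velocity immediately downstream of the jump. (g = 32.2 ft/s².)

V₁ = q/y₁ = 82.6/1.90 = 43.5 ft/s. Fr₁ = V₁/√(g·y₁) = 43.5/√(32.2×1.90) = 5.56.
By Bélanger, y₂/y₁ = ½[√(1 + 8Fr₁²) − 1] = ½[√248.1 − 1] = 7.38.
y₂ = 7.38 × 1.90 = 14.0 ft.
V₂ = q/y₂ = 82.6/14.0 = 5.89 ft/s.

V₂ = 5.89 ft/s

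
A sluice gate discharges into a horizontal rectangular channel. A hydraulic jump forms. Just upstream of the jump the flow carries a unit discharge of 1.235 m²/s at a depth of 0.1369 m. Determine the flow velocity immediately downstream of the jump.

V₁ = q/y₁ = 1.235/0.1369 = 9.021 m/s. Fr₁ = V₁/√(g·y₁) = 9.021/√(9.81×0.1369) = 7.784.
Sequent-depth ratio: y₂/y₁ = ½[√(1 + 8Fr₁²) − 1] = ½[√485.78 − 1] = 10.52.
y₂ = 10.52 × 0.1369 = 1.440 m.
V₂ = q/y₂ = 1.235/1.440 = 0.8575 m/s.

V₂ = 0.8575 m/s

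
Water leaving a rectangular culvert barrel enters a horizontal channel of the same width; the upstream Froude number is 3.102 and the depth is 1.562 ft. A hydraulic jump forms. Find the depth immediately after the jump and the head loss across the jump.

Fr₁ = 3.102 (given).
Conjugate-depth relation: y₂/y₁ = ½[√(1 + 8Fr₁²) − 1] = ½[√77.979 − 1] = 3.915.
y₂ = 3.915 × 1.562 = 6.116 ft.
Head loss: ΔE = (y₂ − y₁)³/(4y₁y₂) = (6.116 − 1.562)³/(4×1.562×6.116) = 94.43/38.21 = 2.471 ft.

y₂ = 6.116 ft; ΔE = 2.471 ft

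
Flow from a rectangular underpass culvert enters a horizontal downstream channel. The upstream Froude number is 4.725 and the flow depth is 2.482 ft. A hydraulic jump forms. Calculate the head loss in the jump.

ΔE = 14.08 ft

Fr₁ = 4.725 (given).
Bélanger equation: y₂/y₁ = ½[√(1 + 8Fr₁²) − 1] = ½[√179.60 − 1] = 6.201.
y₂ = 6.201 × 2.482 = 15.39 ft.
Head loss: ΔE = (y₂ − y₁)³/(4y₁y₂) = (15.39 − 2.482)³/(4×2.482×15.39) = 2151/152.8 = 14.08 ft.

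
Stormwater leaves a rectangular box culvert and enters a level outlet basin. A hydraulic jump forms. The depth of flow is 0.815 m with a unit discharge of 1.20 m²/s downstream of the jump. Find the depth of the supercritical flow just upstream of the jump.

V₂ = q/y₂ = 1.20/0.815 = 1.47 m/s; Fr₂ = V₂/√(g·y₂) = 0.521.
The Bélanger relation is symmetric: y₁/y₂ = ½[√(1 + 8Fr₂²) − 1] = ½[√3.169 − 1] = 0.390.
y₁ = 0.390 × 0.815 = 0.318 m.

y₁ = 0.318 m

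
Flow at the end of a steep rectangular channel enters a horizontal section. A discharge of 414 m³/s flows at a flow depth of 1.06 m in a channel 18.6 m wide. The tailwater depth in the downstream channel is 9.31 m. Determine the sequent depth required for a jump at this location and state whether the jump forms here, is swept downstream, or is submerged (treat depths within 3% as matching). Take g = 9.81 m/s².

y₂ = 9.25 m; the jump forms here

q = Q/b = 414/18.6 = 22.3 m²/s; V₁ = q/y₁ = 21.0 m/s. Fr₁ = V₁/√(g·y₁) = 6.51.
By Bélanger, y₂/y₁ = ½[√(1 + 8Fr₁²) − 1] = ½[√340.2 − 1] = 8.72.
y₂ = 8.72 × 1.06 = 9.25 m.
Tailwater y_tw = 9.31 m: y_tw ≈ y₂, so the jump forms here.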